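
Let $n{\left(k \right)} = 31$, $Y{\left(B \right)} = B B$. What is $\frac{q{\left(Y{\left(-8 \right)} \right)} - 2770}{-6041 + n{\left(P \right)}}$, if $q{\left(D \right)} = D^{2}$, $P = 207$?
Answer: $- \frac{663}{3005} \approx -0.22063$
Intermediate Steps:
$Y{\left(B \right)} = B^{2}$
$\frac{q{\left(Y{\left(-8 \right)} \right)} - 2770}{-6041 + n{\left(P \right)}} = \frac{\left(\left(-8\right)^{2}\right)^{2} - 2770}{-6041 + 31} = \frac{64^{2} - 2770}{-6010} = \left(4096 - 2770\right) \left(- \frac{1}{6010}\right) = 1326 \left(- \frac{1}{6010}\right) = - \frac{663}{3005}$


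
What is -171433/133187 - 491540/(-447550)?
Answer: -1125810117/5960784185 ≈ -0.18887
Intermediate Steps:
-171433/133187 - 491540/(-447550) = -171433*1/133187 - 491540*(-1/447550) = -171433/133187 + 49154/44755 = -1125810117/5960784185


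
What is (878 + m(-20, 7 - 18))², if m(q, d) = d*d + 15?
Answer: 1028196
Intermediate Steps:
m(q, d) = 15 + d² (m(q, d) = d² + 15 = 15 + d²)
(878 + m(-20, 7 - 18))² = (878 + (15 + (7 - 18)²))² = (878 + (15 + (-11)²))² = (878 + (15 + 121))² = (878 + 136)² = 1014² = 1028196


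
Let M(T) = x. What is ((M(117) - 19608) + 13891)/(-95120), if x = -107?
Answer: 364/5945 ≈ 0.061228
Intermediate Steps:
M(T) = -107
((M(117) - 19608) + 13891)/(-95120) = ((-107 - 19608) + 13891)/(-95120) = (-19715 + 13891)*(-1/95120) = -5824*(-1/95120) = 364/5945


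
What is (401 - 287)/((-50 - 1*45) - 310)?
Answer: -38/135 ≈ -0.28148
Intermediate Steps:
(401 - 287)/((-50 - 1*45) - 310) = 114/((-50 - 45) - 310) = 114/(-95 - 310) = 114/(-405) = 114*(-1/405) = -38/135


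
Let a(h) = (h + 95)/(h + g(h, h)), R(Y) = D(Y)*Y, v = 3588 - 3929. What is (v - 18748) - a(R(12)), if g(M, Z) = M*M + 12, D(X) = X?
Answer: -398807627/20892 ≈ -19089.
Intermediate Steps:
v = -341
g(M, Z) = 12 + M**2 (g(M, Z) = M**2 + 12 = 12 + M**2)
R(Y) = Y**2 (R(Y) = Y*Y = Y**2)
a(h) = (95 + h)/(12 + h + h**2) (a(h) = (h + 95)/(h + (12 + h**2)) = (95 + h)/(12 + h + h**2))
(v - 18748) - a(R(12)) = (-341 - 18748) - (95 + 12**2)/(12 + 12**2 + (12**2)**2) = -19089 - (95 + 144)/(12 + 144 + 144**2) = -19089 - 239/(12 + 144 + 20736) = -19089 - 239/20892 = -398807627/20892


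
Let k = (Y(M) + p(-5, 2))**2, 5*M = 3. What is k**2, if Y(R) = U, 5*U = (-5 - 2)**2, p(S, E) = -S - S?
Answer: 96059601/625 ≈ 1.5370e+5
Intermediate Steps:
M = 3/5 (M = (1/5)*3 = 3/5 ≈ 0.60000)
p(S, E) = -2*S
U = 49/5 (U = (-5 - 2)**2/5 = (1/5)*(-7)**2 = (1/5)*49 = 49/5 ≈ 9.8000)
Y(R) = 49/5
k = 9801/25 (k = (49/5 - 2*(-5))**2 = (49/5 + 10)**2 = (99/5)**2 = 9801/25 ≈ 392.04)
k**2 = (9801/25)**2 = 96059601/625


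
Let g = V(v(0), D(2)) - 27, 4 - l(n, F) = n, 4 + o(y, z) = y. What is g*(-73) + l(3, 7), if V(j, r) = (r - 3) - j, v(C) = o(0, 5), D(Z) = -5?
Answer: 2264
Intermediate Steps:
o(y, z) = -4 + y
v(C) = -4 (v(C) = -4 + 0 = -4)
V(j, r) = -3 + r - j (V(j, r) = (-3 + r) - j = -3 + r - j)
l(n, F) = 4 - n
g = -31 (g = (-3 - 5 - 1*(-4)) - 27 = (-3 - 5 + 4) - 27 = -4 - 27 = -31)
g*(-73) + l(3, 7) = -31*(-73) + (4 - 1*3) = 2263 + (4 - 3) = 2263 + 1 = 2264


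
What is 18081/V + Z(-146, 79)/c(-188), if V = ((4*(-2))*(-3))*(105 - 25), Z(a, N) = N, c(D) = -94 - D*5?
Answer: 2574701/270720 ≈ 9.5106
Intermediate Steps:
c(D) = -94 - 5*D
V = 1920 (V = -8*(-3)*80 = 24*80 = 1920)
18081/V + Z(-146, 79)/c(-188) = 18081/1920 + 79/(-94 - 5*(-188)) = 18081*(1/1920) + 79/(-94 + 940) = 6027/640 + 79/846 = 2574701/270720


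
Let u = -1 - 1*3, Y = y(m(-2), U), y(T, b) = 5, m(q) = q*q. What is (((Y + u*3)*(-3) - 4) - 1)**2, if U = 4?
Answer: 256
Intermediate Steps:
m(q) = q**2
Y = 5
u = -4 (u = -1 - 3 = -4)
(((Y + u*3)*(-3) - 4) - 1)**2 = (((5 - 4*3)*(-3) - 4) - 1)**2 = (((5 - 12)*(-3) - 4) - 1)**2 = ((-7*(-3) - 4) - 1)**2 = ((21 - 4) - 1)**2 = (17 - 1)**2 = 16**2 = 256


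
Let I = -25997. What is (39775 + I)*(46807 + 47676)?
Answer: 1301786774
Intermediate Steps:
(39775 + I)*(46807 + 47676) = (39775 - 25997)*(46807 + 47676) = 13778*94483 = 1301786774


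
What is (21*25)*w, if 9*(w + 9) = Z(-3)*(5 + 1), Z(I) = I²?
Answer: -1575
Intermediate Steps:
w = -3 (w = -9 + ((-3)²*(5 + 1))/9 = -9 + (9*6)/9 = -9 + (⅑)*54 = -9 + 6 = -3)
(21*25)*w = (21*25)*(-3) = 525*(-3) = -1575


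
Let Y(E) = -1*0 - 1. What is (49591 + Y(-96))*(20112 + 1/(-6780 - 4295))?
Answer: 2209139277282/2215 ≈ 9.9735e+8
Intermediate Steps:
Y(E) = -1 (Y(E) = 0 - 1 = -1)
(49591 + Y(-96))*(20112 + 1/(-6780 - 4295)) = (49591 - 1)*(20112 + 1/(-6780 - 4295)) = 49590*(20112 + 1/(-11075)) = 49590*(20112 - 1/11075) = 49590*(222740399/11075) = 2209139277282/2215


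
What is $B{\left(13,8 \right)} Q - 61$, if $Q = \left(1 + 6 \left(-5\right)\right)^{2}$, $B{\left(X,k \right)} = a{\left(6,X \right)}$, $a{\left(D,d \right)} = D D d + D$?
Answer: $398573$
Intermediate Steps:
$a{\left(D,d \right)} = D + d D^{2}$ ($a{\left(D,d \right)} = D^{2} d + D = d D^{2} + D = D + d D^{2}$)
$B{\left(X,k \right)} = 6 + 36 X$ ($B{\left(X,k \right)} = 6 \left(1 + 6 X\right) = 6 + 36 X$)
$Q = 841$ ($Q = \left(1 - 30\right)^{2} = \left(-29\right)^{2} = 841$)
$B{\left(13,8 \right)} Q - 61 = \left(6 + 36 \cdot 13\right) 841 - 61 = \left(6 + 468\right) 841 - 61 = 474 \cdot 841 - 61 = 398634 - 61 = 398573$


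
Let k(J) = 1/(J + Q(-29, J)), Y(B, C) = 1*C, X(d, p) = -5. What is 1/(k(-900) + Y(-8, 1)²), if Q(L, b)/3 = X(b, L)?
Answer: 915/914 ≈ 1.0011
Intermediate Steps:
Q(L, b) = -15 (Q(L, b) = 3*(-5) = -15)
Y(B, C) = C
k(J) = 1/(-15 + J) (k(J) = 1/(J - 15) = 1/(-15 + J))
1/(k(-900) + Y(-8, 1)²) = 1/(1/(-15 - 900) + 1²) = 1/(1/(-915) + 1) = 1/(-1/915 + 1) = 1/(914/915) = 915/914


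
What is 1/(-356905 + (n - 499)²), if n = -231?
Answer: 1/175995 ≈ 5.6820e-6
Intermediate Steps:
1/(-356905 + (n - 499)²) = 1/(-356905 + (-231 - 499)²) = 1/(-356905 + (-730)²) = 1/(-356905 + 532900) = 1/175995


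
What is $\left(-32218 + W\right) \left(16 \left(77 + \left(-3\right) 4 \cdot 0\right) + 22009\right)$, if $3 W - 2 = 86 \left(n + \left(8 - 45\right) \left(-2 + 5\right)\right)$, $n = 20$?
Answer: $-809391066$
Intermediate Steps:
$W = -2608$ ($W = \frac{2}{3} + \frac{86 \left(20 + \left(8 - 45\right) \left(-2 + 5\right)\right)}{3} = \frac{2}{3} + \frac{86 \left(20 - 111\right)}{3} = \frac{2}{3} + \frac{86 \left(-91\right)}{3} = \frac{2}{3} + \frac{1}{3} \left(-7826\right) = \frac{2}{3} - \frac{7826}{3} = -2608$)
$\left(-32218 + W\right) \left(16 \left(77 + \left(-3\right) 4 \cdot 0\right) + 22009\right) = \left(-32218 - 2608\right) \left(16 \left(77 + \left(-3\right) 4 \cdot 0\right) + 22009\right) = - 34826 \left(16 \left(77 - 0\right) + 22009\right) = - 34826 \left(16 \left(77 + 0\right) + 22009\right) = - 34826 \left(16 \cdot 77 + 22009\right) = - 34826 \left(1232 + 22009\right) = \left(-34826\right) 23241 = -809391066$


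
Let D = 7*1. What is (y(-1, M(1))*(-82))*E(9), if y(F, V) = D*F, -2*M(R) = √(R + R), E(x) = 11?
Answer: 6314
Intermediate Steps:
M(R) = -√2*√R/2 (M(R) = -√(R + R)/2 = -√2*√R/2)
D = 7
y(F, V) = 7*F
(y(-1, M(1))*(-82))*E(9) = ((7*(-1))*(-82))*11 = -7*(-82)*11 = 574*11 = 6314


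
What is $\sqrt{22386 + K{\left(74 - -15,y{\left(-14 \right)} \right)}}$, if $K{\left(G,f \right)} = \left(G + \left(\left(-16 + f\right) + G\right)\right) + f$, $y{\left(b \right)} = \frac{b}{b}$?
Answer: $5 \sqrt{902} \approx 150.17$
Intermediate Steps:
$y{\left(b \right)} = 1$
$K{\left(G,f \right)} = -16 + 2 G + 2 f$ ($K{\left(G,f \right)} = \left(G + \left(-16 + G + f\right)\right) + f = \left(-16 + f + 2 G\right) + f = -16 + 2 G + 2 f$)
$\sqrt{22386 + K{\left(74 - -15,y{\left(-14 \right)} \right)}} = \sqrt{22386 + \left(-16 + 2 \left(74 - -15\right) + 2 \cdot 1\right)} = \sqrt{22386 + \left(-16 + 2 \left(74 + 15\right) + 2\right)} = \sqrt{22386 + \left(-16 + 2 \cdot 89 + 2\right)} = \sqrt{22386 + \left(-16 + 178 + 2\right)} = \sqrt{22386 + 164} = \sqrt{22550} = 5 \sqrt{902}$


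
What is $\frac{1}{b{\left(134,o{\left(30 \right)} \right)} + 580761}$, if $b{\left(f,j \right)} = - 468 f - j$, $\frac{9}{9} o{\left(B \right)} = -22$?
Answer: $\frac{1}{518071} \approx 1.9302 \cdot 10^{-6}$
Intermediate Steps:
$o{\left(B \right)} = -22$
$b{\left(f,j \right)} = - j - 468 f$
$\frac{1}{b{\left(134,o{\left(30 \right)} \right)} + 580761} = \frac{1}{\left(\left(-1\right) \left(-22\right) - 62712\right) + 580761} = \frac{1}{\left(22 - 62712\right) + 580761} = \frac{1}{-62690 + 580761} = \frac{1}{518071}$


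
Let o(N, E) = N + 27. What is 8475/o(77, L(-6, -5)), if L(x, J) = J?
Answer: 8475/104 ≈ 81.490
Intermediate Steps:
o(N, E) = 27 + N
8475/o(77, L(-6, -5)) = 8475/(27 + 77) = 8475/104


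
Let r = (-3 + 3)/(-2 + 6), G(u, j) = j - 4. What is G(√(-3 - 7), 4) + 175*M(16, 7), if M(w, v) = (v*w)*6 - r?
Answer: 117600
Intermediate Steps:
G(u, j) = -4 + j
r = 0 (r = 0/4 = 0*(¼) = 0)
M(w, v) = 6*v*w (M(w, v) = (v*w)*6 - 1*0 = 6*v*w + 0 = 6*v*w)
G(√(-3 - 7), 4) + 175*M(16, 7) = (-4 + 4) + 175*(6*7*16) = 0 + 175*672 = 0 + 117600 = 117600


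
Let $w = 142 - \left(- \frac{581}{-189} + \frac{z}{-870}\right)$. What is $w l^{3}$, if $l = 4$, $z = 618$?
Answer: $\frac{34987264}{3915} \approx 8936.7$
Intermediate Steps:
$w = \frac{546676}{3915}$ ($w = 142 - \left(- \frac{581}{-189} + \frac{618}{-870}\right) = 142 - \left(\left(-581\right) \left(- \frac{1}{189}\right) + 618 \left(- \frac{1}{870}\right)\right) = 142 - \left(\frac{83}{27} - \frac{103}{145}\right) = 142 - \frac{9254}{3915} = \frac{546676}{3915} \approx 139.64$)
$w l^{3} = \frac{546676 \cdot 4^{3}}{3915} = \frac{546676}{3915} \cdot 64 = \frac{34987264}{3915}$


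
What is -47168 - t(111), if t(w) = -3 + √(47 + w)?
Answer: -47165 - √158 ≈ -47178.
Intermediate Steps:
-47168 - t(111) = -47168 - (-3 + √(47 + 111)) = -47168 - (-3 + √158) = -47168 + (3 - √158) = -47165 - √158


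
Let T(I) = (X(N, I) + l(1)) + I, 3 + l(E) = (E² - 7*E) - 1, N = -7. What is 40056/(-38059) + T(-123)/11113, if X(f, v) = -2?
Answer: -450280293/422949667 ≈ -1.0646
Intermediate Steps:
l(E) = -4 + E² - 7*E (l(E) = -3 + ((E² - 7*E) - 1) = -3 + (-1 + E² - 7*E) = -4 + E² - 7*E)
T(I) = -12 + I (T(I) = (-2 + (-4 + 1² - 7*1)) + I = (-2 + (-4 + 1 - 7)) + I = (-2 - 10) + I = -12 + I)
40056/(-38059) + T(-123)/11113 = 40056/(-38059) + (-12 - 123)/11113 = 40056*(-1/38059) - 135*1/11113 = -40056/38059 - 135/11113 = -450280293/422949667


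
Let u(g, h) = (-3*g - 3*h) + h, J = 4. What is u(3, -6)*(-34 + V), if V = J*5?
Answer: -42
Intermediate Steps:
V = 20 (V = 4*5 = 20)
u(g, h) = -3*g - 2*h
u(3, -6)*(-34 + V) = (-3*3 - 2*(-6))*(-34 + 20) = (-9 + 12)*(-14) = 3*(-14) = -42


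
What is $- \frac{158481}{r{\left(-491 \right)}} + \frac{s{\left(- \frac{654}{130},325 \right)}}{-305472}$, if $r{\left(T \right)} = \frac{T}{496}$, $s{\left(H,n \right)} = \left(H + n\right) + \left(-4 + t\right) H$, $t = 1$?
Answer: $\frac{1560787008258191}{9749138880} \approx 1.6009 \cdot 10^{5}$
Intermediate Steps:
$s{\left(H,n \right)} = n - 2 H$ ($s{\left(H,n \right)} = \left(H + n\right) + \left(-4 + 1\right) H = \left(H + n\right) - 3 H = n - 2 H$)
$r{\left(T \right)} = \frac{T}{496}$ ($r{\left(T \right)} = T \frac{1}{496} = \frac{T}{496}$)
$- \frac{158481}{r{\left(-491 \right)}} + \frac{s{\left(- \frac{654}{130},325 \right)}}{-305472} = - \frac{158481}{\frac{1}{496} \left(-491\right)} + \frac{325 - 2 \left(- \frac{654}{130}\right)}{-305472} = - \frac{158481}{- \frac{491}{496}} + \left(325 - 2 \left(\left(-654\right) \frac{1}{130}\right)\right) \left(- \frac{1}{305472}\right) = \left(-158481\right) \left(- \frac{496}{491}\right) + \left(325 - - \frac{654}{65}\right) \left(- \frac{1}{305472}\right) = \frac{78606576}{491} + \left(325 + \frac{654}{65}\right) \left(- \frac{1}{305472}\right) = \frac{78606576}{491} + \frac{21779}{65} \left(- \frac{1}{305472}\right) = \frac{78606576}{491} - \frac{21779}{19855680} = \frac{1560787008258191}{9749138880}$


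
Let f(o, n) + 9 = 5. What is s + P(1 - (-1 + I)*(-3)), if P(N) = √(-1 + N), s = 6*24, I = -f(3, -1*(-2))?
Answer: 147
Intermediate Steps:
f(o, n) = -4 (f(o, n) = -9 + 5 = -4)
I = 4 (I = -1*(-4) = 4)
s = 144
s + P(1 - (-1 + I)*(-3)) = 144 + √(-1 + (1 - (-1 + 4)*(-3))) = 144 + √(-1 + (1 - 3*(-3))) = 144 + √(-1 + (1 - 1*(-9))) = 144 + √(-1 + (1 + 9)) = 144 + √(-1 + 10) = 144 + √9 = 144 + 3 = 147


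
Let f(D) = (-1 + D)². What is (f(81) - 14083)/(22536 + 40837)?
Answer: -7683/63373 ≈ -0.12123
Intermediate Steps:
(f(81) - 14083)/(22536 + 40837) = ((-1 + 81)² - 14083)/(22536 + 40837) = (80² - 14083)/63373 = (6400 - 14083)*(1/63373) = -7683*1/63373 = -7683/63373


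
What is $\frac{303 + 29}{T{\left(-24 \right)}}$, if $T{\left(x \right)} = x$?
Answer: $- \frac{83}{6} \approx -13.833$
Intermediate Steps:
$\frac{303 + 29}{T{\left(-24 \right)}} = \frac{303 + 29}{-24} = 332 \left(- \frac{1}{24}\right) = - \frac{83}{6}$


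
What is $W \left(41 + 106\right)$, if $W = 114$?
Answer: $16758$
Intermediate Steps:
$W \left(41 + 106\right) = 114 \left(41 + 106\right) = 114 \cdot 147 = 16758$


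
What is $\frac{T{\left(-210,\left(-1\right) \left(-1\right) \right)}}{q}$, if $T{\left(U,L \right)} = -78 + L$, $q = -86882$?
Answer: $\frac{77}{86882} \approx 0.00088626$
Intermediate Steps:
$\frac{T{\left(-210,\left(-1\right) \left(-1\right) \right)}}{q} = \frac{-78 - -1}{-86882} = \left(-78 + 1\right) \left(- \frac{1}{86882}\right) = \left(-77\right) \left(- \frac{1}{86882}\right) = \frac{77}{86882}$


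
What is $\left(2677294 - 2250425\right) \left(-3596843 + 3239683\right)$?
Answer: $-152460532040$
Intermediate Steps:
$\left(2677294 - 2250425\right) \left(-3596843 + 3239683\right) = 426869 \left(-357160\right) = -152460532040$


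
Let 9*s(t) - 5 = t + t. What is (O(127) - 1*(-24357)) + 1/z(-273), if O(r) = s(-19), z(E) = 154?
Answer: 11251243/462 ≈ 24353.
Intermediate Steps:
s(t) = 5/9 + 2*t/9 (s(t) = 5/9 + (t + t)/9 = 5/9 + (2*t)/9 = 5/9 + 2*t/9)
O(r) = -11/3 (O(r) = 5/9 + (2/9)*(-19) = 5/9 - 38/9 = -11/3)
(O(127) - 1*(-24357)) + 1/z(-273) = (-11/3 - 1*(-24357)) + 1/154 = (-11/3 + 24357) + 1/154 = 73060/3 + 1/154 = 11251243/462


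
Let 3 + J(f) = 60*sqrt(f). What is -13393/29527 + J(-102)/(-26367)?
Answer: -117681550/259512803 - 20*I*sqrt(102)/8789 ≈ -0.45347 - 0.022982*I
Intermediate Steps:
J(f) = -3 + 60*sqrt(f)
-13393/29527 + J(-102)/(-26367) = -13393/29527 + (-3 + 60*sqrt(-102))/(-26367) = -13393*1/29527 + (-3 + 60*(I*sqrt(102)))*(-1/26367) = -13393/29527 + (-3 + 60*I*sqrt(102))*(-1/26367) = -13393/29527 + (1/8789 - 20*I*sqrt(102)/8789) = -117681550/259512803 - 20*I*sqrt(102)/8789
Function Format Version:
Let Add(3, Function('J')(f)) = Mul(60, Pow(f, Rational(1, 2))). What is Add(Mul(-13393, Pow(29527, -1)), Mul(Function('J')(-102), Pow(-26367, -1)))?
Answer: Add(Rational(-117681550, 259512803), Mul(Rational(-20, 8789), I, Pow(102, Rational(1, 2)))) ≈ Add(-0.45347, Mul(-0.022982, I))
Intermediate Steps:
Function('J')(f) = Add(-3, Mul(60, Pow(f, Rational(1, 2))))
Add(Mul(-13393, Pow(29527, -1)), Mul(Function('J')(-102), Pow(-26367, -1))) = Add(Mul(-13393, Pow(29527, -1)), Mul(Add(-3, Mul(60, Pow(-102, Rational(1, 2)))), Pow(-26367, -1))) = Add(Mul(-13393, Rational(1, 29527)), Mul(Add(-3, Mul(60, Mul(I, Pow(102, Rational(1, 2))))), Rational(-1, 26367))) = Add(Rational(-13393, 29527), Mul(Add(-3, Mul(60, I, Pow(102, Rational(1, 2)))), Rational(-1, 26367))) = Add(Rational(-13393, 29527), Add(Rational(1, 8789), Mul(Rational(-20, 8789), I, Pow(102, Rational(1, 2))))) = Add(Rational(-117681550, 259512803), Mul(Rational(-20, 8789), I, Pow(102, Rational(1, 2))))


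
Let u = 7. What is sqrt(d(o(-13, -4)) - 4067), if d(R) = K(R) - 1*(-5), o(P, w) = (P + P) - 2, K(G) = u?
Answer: I*sqrt(4055) ≈ 63.679*I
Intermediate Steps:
K(G) = 7
o(P, w) = -2 + 2*P (o(P, w) = 2*P - 2 = -2 + 2*P)
d(R) = 12 (d(R) = 7 - 1*(-5) = 7 + 5 = 12)
sqrt(d(o(-13, -4)) - 4067) = sqrt(12 - 4067) = sqrt(-4055) = I*sqrt(4055)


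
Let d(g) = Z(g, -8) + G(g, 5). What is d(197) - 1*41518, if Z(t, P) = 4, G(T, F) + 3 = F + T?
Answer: -41315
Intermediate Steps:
G(T, F) = -3 + F + T (G(T, F) = -3 + (F + T) = -3 + F + T)
d(g) = 6 + g (d(g) = 4 + (-3 + 5 + g) = 4 + (2 + g) = 6 + g)
d(197) - 1*41518 = (6 + 197) - 1*41518 = 203 - 41518 = -41315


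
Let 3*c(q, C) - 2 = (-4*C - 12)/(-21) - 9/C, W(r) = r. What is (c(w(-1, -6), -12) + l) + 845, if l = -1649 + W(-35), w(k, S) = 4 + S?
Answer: -70447/84 ≈ -838.65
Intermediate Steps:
l = -1684 (l = -1649 - 35 = -1684)
c(q, C) = 6/7 - 3/C + 4*C/63 (c(q, C) = ⅔ + ((-4*C - 12)/(-21) - 9/C)/3 = ⅔ + ((-12 - 4*C)*(-1/21) - 9/C)/3 = ⅔ + ((4/7 + 4*C/21) - 9/C)/3 = ⅔ + (4/7 - 9/C + 4*C/21)/3 = ⅔ + (4/21 - 3/C + 4*C/63) = 6/7 - 3/C + 4*C/63)
(c(w(-1, -6), -12) + l) + 845 = ((6/7 - 3/(-12) + (4/63)*(-12)) - 1684) + 845 = ((6/7 - 3*(-1/12) - 16/21) - 1684) + 845 = ((6/7 + ¼ - 16/21) - 1684) + 845 = (29/84 - 1684) + 845 = -141427/84 + 845 = -70447/84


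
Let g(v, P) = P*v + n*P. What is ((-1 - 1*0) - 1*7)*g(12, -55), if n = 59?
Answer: 31240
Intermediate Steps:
g(v, P) = 59*P + P*v (g(v, P) = P*v + 59*P = 59*P + P*v)
((-1 - 1*0) - 1*7)*g(12, -55) = ((-1 - 1*0) - 1*7)*(-55*(59 + 12)) = ((-1 + 0) - 7)*(-55*71) = (-1 - 7)*(-3905) = -8*(-3905) = 31240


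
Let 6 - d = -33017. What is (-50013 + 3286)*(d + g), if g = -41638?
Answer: 402553105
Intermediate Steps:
d = 33023 (d = 6 - 1*(-33017) = 6 + 33017 = 33023)
(-50013 + 3286)*(d + g) = (-50013 + 3286)*(33023 - 41638) = -46727*(-8615) = 402553105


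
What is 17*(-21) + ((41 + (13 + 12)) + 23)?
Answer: -268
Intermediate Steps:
17*(-21) + ((41 + (13 + 12)) + 23) = -357 + ((41 + 25) + 23) = -357 + (66 + 23) = -357 + 89 = -268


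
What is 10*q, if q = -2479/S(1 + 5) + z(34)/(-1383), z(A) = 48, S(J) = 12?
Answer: -5715055/2766 ≈ -2066.2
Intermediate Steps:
q = -1143011/5532 (q = -2479/12 + 48/(-1383) = -2479*1/12 + 48*(-1/1383) = -2479/12 - 16/461 = -1143011/5532 ≈ -206.62)
10*q = 10*(-1143011/5532) = -5715055/2766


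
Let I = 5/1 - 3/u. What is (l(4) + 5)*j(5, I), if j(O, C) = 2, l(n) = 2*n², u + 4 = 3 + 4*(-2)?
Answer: 74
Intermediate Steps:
u = -9 (u = -4 + (3 + 4*(-2)) = -4 + (3 - 8) = -4 - 5 = -9)
I = 16/3 (I = 5/1 - 3/(-9) = 5*1 - 3*(-⅑) = 5 + ⅓ = 16/3 ≈ 5.3333)
(l(4) + 5)*j(5, I) = (2*4² + 5)*2 = (2*16 + 5)*2 = (32 + 5)*2 = 37*2 = 74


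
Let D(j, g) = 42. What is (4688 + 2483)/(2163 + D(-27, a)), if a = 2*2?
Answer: 7171/2205 ≈ 3.2522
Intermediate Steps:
a = 4
(4688 + 2483)/(2163 + D(-27, a)) = (4688 + 2483)/(2163 + 42) = 7171/2205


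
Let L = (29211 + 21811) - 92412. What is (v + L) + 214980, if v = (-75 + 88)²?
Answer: 173759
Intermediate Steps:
L = -41390 (L = 51022 - 92412 = -41390)
v = 169 (v = 13² = 169)
(v + L) + 214980 = (169 - 41390) + 214980 = -41221 + 214980 = 173759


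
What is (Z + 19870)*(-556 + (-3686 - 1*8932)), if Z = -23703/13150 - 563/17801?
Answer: -4376405481800127/16720225 ≈ -2.6174e+8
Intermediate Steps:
Z = -429340553/234083150 (Z = -23703*1/13150 - 563*1/17801 = -23703/13150 - 563/17801 = -429340553/234083150 ≈ -1.8341)
(Z + 19870)*(-556 + (-3686 - 1*8932)) = (-429340553/234083150 + 19870)*(-556 + (-3686 - 1*8932)) = 4650802849947*(-556 + (-3686 - 8932))/234083150 = 4650802849947*(-556 - 12618)/234083150 = (4650802849947/234083150)*(-13174) = -4376405481800127/16720225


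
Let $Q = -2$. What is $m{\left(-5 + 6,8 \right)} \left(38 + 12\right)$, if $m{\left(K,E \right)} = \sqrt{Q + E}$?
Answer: $50 \sqrt{6} \approx 122.47$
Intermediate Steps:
$m{\left(K,E \right)} = \sqrt{-2 + E}$
$m{\left(-5 + 6,8 \right)} \left(38 + 12\right) = \sqrt{-2 + 8} \left(38 + 12\right) = \sqrt{6} \cdot 50 = 50 \sqrt{6}$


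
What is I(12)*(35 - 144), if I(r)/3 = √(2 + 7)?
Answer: -981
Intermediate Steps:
I(r) = 9 (I(r) = 3*√(2 + 7) = 3*√9 = 3*3 = 9)
I(12)*(35 - 144) = 9*(35 - 144) = 9*(-109) = -981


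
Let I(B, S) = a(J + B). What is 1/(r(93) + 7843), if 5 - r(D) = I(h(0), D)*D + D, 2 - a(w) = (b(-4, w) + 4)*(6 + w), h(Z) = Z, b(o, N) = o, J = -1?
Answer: 1/7569 ≈ 0.00013212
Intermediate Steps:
a(w) = 2 (a(w) = 2 - (-4 + 4)*(6 + w) = 2 - 0*(6 + w) = 2 - 1*0 = 2 + 0 = 2)
I(B, S) = 2
r(D) = 5 - 3*D (r(D) = 5 - (2*D + D) = 5 - 3*D)
1/(r(93) + 7843) = 1/((5 - 3*93) + 7843) = 1/((5 - 279) + 7843) = 1/(-274 + 7843) = 1/7569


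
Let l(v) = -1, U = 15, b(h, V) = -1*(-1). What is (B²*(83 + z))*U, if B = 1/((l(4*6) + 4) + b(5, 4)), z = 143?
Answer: 1695/8 ≈ 211.88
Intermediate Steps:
b(h, V) = 1
B = ¼ (B = 1/((-1 + 4) + 1) = 1/(3 + 1) = 1/4 = ¼ ≈ 0.25000)
(B²*(83 + z))*U = ((¼)²*(83 + 143))*15 = ((1/16)*226)*15 = (113/8)*15 = 1695/8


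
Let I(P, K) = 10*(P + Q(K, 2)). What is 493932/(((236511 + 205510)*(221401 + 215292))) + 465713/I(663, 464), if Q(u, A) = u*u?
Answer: 89896471878535169/416860208089093270 ≈ 0.21565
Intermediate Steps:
Q(u, A) = u**2
I(P, K) = 10*P + 10*K**2 (I(P, K) = 10*(P + K**2) = 10*P + 10*K**2)
493932/(((236511 + 205510)*(221401 + 215292))) + 465713/I(663, 464) = 493932/(((236511 + 205510)*(221401 + 215292))) + 465713/(10*663 + 10*464**2) = 493932/((442021*436693)) + 465713/(6630 + 10*215296) = 493932/193027476553 + 465713/(6630 + 2152960) = 493932*(1/193027476553) + 465713/2159590 = 493932/193027476553 + 465713*(1/2159590) = 493932/193027476553 + 465713/2159590 = 89896471878535169/416860208089093270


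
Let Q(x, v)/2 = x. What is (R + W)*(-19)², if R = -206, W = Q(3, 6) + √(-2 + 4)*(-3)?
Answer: -72200 - 1083*√2 ≈ -73732.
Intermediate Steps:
Q(x, v) = 2*x
W = 6 - 3*√2 (W = 2*3 + √(-2 + 4)*(-3) = 6 + √2*(-3) = 6 - 3*√2 ≈ 1.7574)
(R + W)*(-19)² = (-206 + (6 - 3*√2))*(-19)² = (-200 - 3*√2)*361 = -72200 - 1083*√2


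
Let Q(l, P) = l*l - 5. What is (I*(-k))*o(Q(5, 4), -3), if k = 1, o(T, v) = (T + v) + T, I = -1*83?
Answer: 3071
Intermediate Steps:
Q(l, P) = -5 + l**2 (Q(l, P) = l**2 - 5 = -5 + l**2)
I = -83
o(T, v) = v + 2*T
(I*(-k))*o(Q(5, 4), -3) = (-(-83))*(-3 + 2*(-5 + 5**2)) = (-83*(-1))*(-3 + 2*(-5 + 25)) = 83*(-3 + 2*20) = 83*(-3 + 40) = 83*37 = 3071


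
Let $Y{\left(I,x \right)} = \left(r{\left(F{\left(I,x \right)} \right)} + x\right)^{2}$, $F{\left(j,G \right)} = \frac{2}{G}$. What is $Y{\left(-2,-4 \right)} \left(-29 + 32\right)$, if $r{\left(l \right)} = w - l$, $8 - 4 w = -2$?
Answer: $3$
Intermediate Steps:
$w = \frac{5}{2}$ ($w = 2 - - \frac{1}{2} = 2 + \frac{1}{2} = \frac{5}{2} \approx 2.5$)
$r{\left(l \right)} = \frac{5}{2} - l$
$Y{\left(I,x \right)} = \left(\frac{5}{2} + x - \frac{2}{x}\right)^{2}$ ($Y{\left(I,x \right)} = \left(\left(\frac{5}{2} - \frac{2}{x}\right) + x\right)^{2} = \left(\frac{5}{2} + x - \frac{2}{x}\right)^{2}$)
$Y{\left(-2,-4 \right)} \left(-29 + 32\right) = \frac{\left(-4 - 4 \left(5 + 2 \left(-4\right)\right)\right)^{2}}{4 \cdot 16} \left(-29 + 32\right) = \frac{1}{4} \cdot \frac{1}{16} \left(-4 - 4 \left(5 - 8\right)\right)^{2} \cdot 3 = \frac{1}{4} \cdot \frac{1}{16} \left(-4 - -12\right)^{2} \cdot 3 = \frac{1}{4} \cdot \frac{1}{16} \left(-4 + 12\right)^{2} \cdot 3 = \frac{1}{4} \cdot \frac{1}{16} \cdot 8^{2} \cdot 3 = \frac{1}{4} \cdot \frac{1}{16} \cdot 64 \cdot 3 = 1 \cdot 3 = 3$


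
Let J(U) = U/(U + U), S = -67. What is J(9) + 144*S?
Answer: -19295/2 ≈ -9647.5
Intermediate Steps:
J(U) = 1/2 (J(U) = U/((2*U)) = (1/(2*U))*U = 1/2)
J(9) + 144*S = 1/2 + 144*(-67) = 1/2 - 9648 = -19295/2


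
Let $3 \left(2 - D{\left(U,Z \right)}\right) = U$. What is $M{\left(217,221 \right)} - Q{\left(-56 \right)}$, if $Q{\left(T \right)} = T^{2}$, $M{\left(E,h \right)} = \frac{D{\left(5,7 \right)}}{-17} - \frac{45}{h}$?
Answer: $- \frac{2079316}{663} \approx -3136.2$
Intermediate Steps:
$D{\left(U,Z \right)} = 2 - \frac{U}{3}$
$M{\left(E,h \right)} = - \frac{1}{51} - \frac{45}{h}$ ($M{\left(E,h \right)} = \frac{2 - \frac{5}{3}}{-17} - \frac{45}{h} = \left(2 - \frac{5}{3}\right) \left(- \frac{1}{17}\right) - \frac{45}{h} = \frac{1}{3} \left(- \frac{1}{17}\right) - \frac{45}{h} = - \frac{1}{51} - \frac{45}{h}$)
$M{\left(217,221 \right)} - Q{\left(-56 \right)} = \frac{-2295 - 221}{51 \cdot 221} - \left(-56\right)^{2} = \frac{1}{51} \cdot \frac{1}{221} \left(-2295 - 221\right) - 3136 = \frac{1}{51} \cdot \frac{1}{221} \left(-2516\right) - 3136 = - \frac{148}{663} - 3136 = - \frac{2079316}{663}$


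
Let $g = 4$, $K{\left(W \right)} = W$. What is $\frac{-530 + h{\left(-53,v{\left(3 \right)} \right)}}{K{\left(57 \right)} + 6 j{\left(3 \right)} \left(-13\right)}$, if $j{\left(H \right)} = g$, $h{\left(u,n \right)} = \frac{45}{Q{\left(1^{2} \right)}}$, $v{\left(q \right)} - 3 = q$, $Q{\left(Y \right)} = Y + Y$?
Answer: $\frac{203}{102} \approx 1.9902$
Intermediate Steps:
$Q{\left(Y \right)} = 2 Y$
$v{\left(q \right)} = 3 + q$
$h{\left(u,n \right)} = \frac{45}{2}$ ($h{\left(u,n \right)} = \frac{45}{2 \cdot 1^{2}} = \frac{45}{2 \cdot 1} = \frac{45}{2}$)
$j{\left(H \right)} = 4$
$\frac{-530 + h{\left(-53,v{\left(3 \right)} \right)}}{K{\left(57 \right)} + 6 j{\left(3 \right)} \left(-13\right)} = \frac{-530 + \frac{45}{2}}{57 + 6 \cdot 4 \left(-13\right)} = - \frac{1015}{2 \left(57 + 24 \left(-13\right)\right)} = - \frac{1015}{2 \left(57 - 312\right)} = - \frac{1015}{2 \left(-255\right)} = \left(- \frac{1015}{2}\right) \left(- \frac{1}{255}\right) = \frac{203}{102}$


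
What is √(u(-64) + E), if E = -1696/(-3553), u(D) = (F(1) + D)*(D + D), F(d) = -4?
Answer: 4*√6867728714/3553 ≈ 93.298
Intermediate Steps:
u(D) = 2*D*(-4 + D) (u(D) = (-4 + D)*(D + D) = (-4 + D)*(2*D) = 2*D*(-4 + D))
E = 1696/3553 (E = -1696*(-1/3553) = 1696/3553 ≈ 0.47734)
√(u(-64) + E) = √(2*(-64)*(-4 - 64) + 1696/3553) = √(2*(-64)*(-68) + 1696/3553) = √(8704 + 1696/3553) = √(30927008/3553) = 4*√6867728714/3553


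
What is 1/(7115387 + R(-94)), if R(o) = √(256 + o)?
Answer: 7115387/50628732159607 - 9*√2/50628732159607 ≈ 1.4054e-7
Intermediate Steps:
1/(7115387 + R(-94)) = 1/(7115387 + √(256 - 94)) = 1/(7115387 + √162) = 1/(7115387 + 9*√2)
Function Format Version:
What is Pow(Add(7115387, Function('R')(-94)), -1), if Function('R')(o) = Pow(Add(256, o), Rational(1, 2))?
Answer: Add(Rational(7115387, 50628732159607), Mul(Rational(-9, 50628732159607), Pow(2, Rational(1, 2)))) ≈ 1.4054e-7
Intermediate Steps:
Pow(Add(7115387, Function('R')(-94)), -1) = Pow(Add(7115387, Pow(Add(256, -94), Rational(1, 2))), -1) = Pow(Add(7115387, Pow(162, Rational(1, 2))), -1) = Pow(Add(7115387, Mul(9, Pow(2, Rational(1, 2)))), -1)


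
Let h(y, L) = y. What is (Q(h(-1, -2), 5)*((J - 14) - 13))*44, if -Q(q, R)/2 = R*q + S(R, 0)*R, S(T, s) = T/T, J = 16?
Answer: 0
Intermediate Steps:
S(T, s) = 1
Q(q, R) = -2*R - 2*R*q (Q(q, R) = -2*(R*q + 1*R) = -2*(R*q + R) = -2*(R + R*q) = -2*R - 2*R*q)
(Q(h(-1, -2), 5)*((J - 14) - 13))*44 = ((-2*5*(1 - 1))*((16 - 14) - 13))*44 = ((-2*5*0)*(2 - 13))*44 = (0*(-11))*44 = 0*44 = 0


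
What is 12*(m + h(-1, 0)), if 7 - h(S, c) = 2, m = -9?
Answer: -48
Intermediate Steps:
h(S, c) = 5 (h(S, c) = 7 - 1*2 = 7 - 2 = 5)
12*(m + h(-1, 0)) = 12*(-9 + 5) = 12*(-4) = -48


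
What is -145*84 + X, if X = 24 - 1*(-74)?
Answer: -12082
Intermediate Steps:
X = 98 (X = 24 + 74 = 98)
-145*84 + X = -145*84 + 98 = -12180 + 98 = -12082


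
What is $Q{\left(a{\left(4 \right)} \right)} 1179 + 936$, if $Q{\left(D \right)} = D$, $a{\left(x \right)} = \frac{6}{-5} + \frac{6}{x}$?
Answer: $\frac{12897}{10} \approx 1289.7$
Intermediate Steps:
$a{\left(x \right)} = - \frac{6}{5} + \frac{6}{x}$ ($a{\left(x \right)} = 6 \left(- \frac{1}{5}\right) + \frac{6}{x} = - \frac{6}{5} + \frac{6}{x}$)
$Q{\left(a{\left(4 \right)} \right)} 1179 + 936 = \left(- \frac{6}{5} + \frac{6}{4}\right) 1179 + 936 = \left(- \frac{6}{5} + 6 \cdot \frac{1}{4}\right) 1179 + 936 = \left(- \frac{6}{5} + \frac{3}{2}\right) 1179 + 936 = \frac{3}{10} \cdot 1179 + 936 = \frac{3537}{10} + 936 = \frac{12897}{10}$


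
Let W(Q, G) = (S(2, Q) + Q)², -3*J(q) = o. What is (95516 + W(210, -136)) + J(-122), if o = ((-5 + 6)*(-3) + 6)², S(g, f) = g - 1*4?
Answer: 138777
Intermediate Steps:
S(g, f) = -4 + g (S(g, f) = g - 4 = -4 + g)
o = 9 (o = (1*(-3) + 6)² = (-3 + 6)² = 3² = 9)
J(q) = -3 (J(q) = -⅓*9 = -3)
W(Q, G) = (-2 + Q)² (W(Q, G) = ((-4 + 2) + Q)² = (-2 + Q)²)
(95516 + W(210, -136)) + J(-122) = (95516 + (-2 + 210)²) - 3 = (95516 + 208²) - 3 = (95516 + 43264) - 3 = 138780 - 3 = 138777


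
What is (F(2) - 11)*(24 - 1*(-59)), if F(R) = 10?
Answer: -83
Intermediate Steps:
(F(2) - 11)*(24 - 1*(-59)) = (10 - 11)*(24 - 1*(-59)) = -(24 + 59) = -1*83 = -83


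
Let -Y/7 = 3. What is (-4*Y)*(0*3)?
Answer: 0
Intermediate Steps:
Y = -21 (Y = -7*3 = -21)
(-4*Y)*(0*3) = (-4*(-21))*(0*3) = 84*0 = 0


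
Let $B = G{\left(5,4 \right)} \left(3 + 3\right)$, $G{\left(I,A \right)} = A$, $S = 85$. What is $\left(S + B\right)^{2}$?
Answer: $11881$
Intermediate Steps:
$B = 24$ ($B = 4 \left(3 + 3\right) = 4 \cdot 6 = 24$)
$\left(S + B\right)^{2} = \left(85 + 24\right)^{2} = 109^{2} = 11881$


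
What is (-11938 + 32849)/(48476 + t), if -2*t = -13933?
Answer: 41822/110885 ≈ 0.37717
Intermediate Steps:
t = 13933/2 (t = -1/2*(-13933) = 13933/2 ≈ 6966.5)
(-11938 + 32849)/(48476 + t) = (-11938 + 32849)/(48476 + 13933/2) = 20911/(110885/2) = 20911*(2/110885) = 41822/110885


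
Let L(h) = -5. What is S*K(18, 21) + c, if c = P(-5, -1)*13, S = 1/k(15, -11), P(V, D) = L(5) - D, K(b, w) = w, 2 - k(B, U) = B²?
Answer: -11617/223 ≈ -52.094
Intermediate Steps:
k(B, U) = 2 - B²
P(V, D) = -5 - D
S = -1/223 (S = 1/(2 - 1*15²) = 1/(2 - 1*225) = 1/(2 - 225) = 1/(-223) = -1/223 ≈ -0.0044843)
c = -52 (c = (-5 - 1*(-1))*13 = (-5 + 1)*13 = -4*13 = -52)
S*K(18, 21) + c = -1/223*21 - 52 = -21/223 - 52 = -11617/223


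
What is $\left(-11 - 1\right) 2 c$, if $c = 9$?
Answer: $-216$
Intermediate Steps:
$\left(-11 - 1\right) 2 c = \left(-11 - 1\right) 2 \cdot 9 = \left(-12\right) 2 \cdot 9 = \left(-24\right) 9 = -216$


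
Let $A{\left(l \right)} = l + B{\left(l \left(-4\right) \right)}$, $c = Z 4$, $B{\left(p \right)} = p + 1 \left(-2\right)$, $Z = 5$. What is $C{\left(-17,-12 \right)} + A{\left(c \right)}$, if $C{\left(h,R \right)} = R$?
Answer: $-74$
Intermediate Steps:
$B{\left(p \right)} = -2 + p$ ($B{\left(p \right)} = p - 2 = -2 + p$)
$c = 20$ ($c = 5 \cdot 4 = 20$)
$A{\left(l \right)} = -2 - 3 l$ ($A{\left(l \right)} = l + \left(-2 + l \left(-4\right)\right) = l - \left(2 + 4 l\right) = -2 - 3 l$)
$C{\left(-17,-12 \right)} + A{\left(c \right)} = -12 - 62 = -74$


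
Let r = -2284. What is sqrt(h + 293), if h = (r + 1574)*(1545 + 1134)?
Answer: I*sqrt(1901797) ≈ 1379.1*I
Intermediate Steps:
h = -1902090 (h = (-2284 + 1574)*(1545 + 1134) = -710*2679 = -1902090)
sqrt(h + 293) = sqrt(-1902090 + 293) = sqrt(-1901797) = I*sqrt(1901797)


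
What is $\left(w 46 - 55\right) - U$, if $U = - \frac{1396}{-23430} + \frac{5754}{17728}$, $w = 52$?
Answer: $\frac{242638301993}{103841760} \approx 2336.6$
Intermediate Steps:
$U = \frac{39891127}{103841760}$ ($U = \left(-1396\right) \left(- \frac{1}{23430}\right) + 5754 \cdot \frac{1}{17728} = \frac{698}{11715} + \frac{2877}{8864} = \frac{39891127}{103841760} \approx 0.38415$)
$\left(w 46 - 55\right) - U = \left(52 \cdot 46 - 55\right) - \frac{39891127}{103841760} = \left(2392 - 55\right) - \frac{39891127}{103841760} = 2337 - \frac{39891127}{103841760} = \frac{242638301993}{103841760}$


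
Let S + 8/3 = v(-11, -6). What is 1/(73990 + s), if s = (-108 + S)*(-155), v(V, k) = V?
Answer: 3/278545 ≈ 1.0770e-5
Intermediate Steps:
S = -41/3 (S = -8/3 - 11 = -41/3 ≈ -13.667)
s = 56575/3 (s = (-108 - 41/3)*(-155) = -365/3*(-155) = 56575/3 ≈ 18858.)
1/(73990 + s) = 1/(73990 + 56575/3) = 1/(278545/3) = 3/278545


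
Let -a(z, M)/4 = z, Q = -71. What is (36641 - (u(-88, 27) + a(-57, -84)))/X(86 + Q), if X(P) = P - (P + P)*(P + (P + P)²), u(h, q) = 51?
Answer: -36362/27435 ≈ -1.3254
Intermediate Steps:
a(z, M) = -4*z
X(P) = P - 2*P*(P + 4*P²) (X(P) = P - 2*P*(P + (2*P)²) = P - 2*P*(P + 4*P²))
(36641 - (u(-88, 27) + a(-57, -84)))/X(86 + Q) = (36641 - (51 - 4*(-57)))/(((86 - 71)*(1 - 8*(86 - 71)² - 2*(86 - 71)))) = (36641 - (51 + 228))/((15*(1 - 8*15² - 2*15))) = (36641 - 1*279)/((15*(1 - 8*225 - 30))) = (36641 - 279)/((15*(1 - 1800 - 30))) = 36362/((15*(-1829))) = 36362/(-27435) = 36362*(-1/27435) = -36362/27435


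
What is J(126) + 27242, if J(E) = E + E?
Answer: 27494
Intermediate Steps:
J(E) = 2*E
J(126) + 27242 = 2*126 + 27242 = 252 + 27242 = 27494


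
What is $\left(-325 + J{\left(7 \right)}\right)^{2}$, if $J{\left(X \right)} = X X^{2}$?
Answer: $324$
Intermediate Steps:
$J{\left(X \right)} = X^{3}$
$\left(-325 + J{\left(7 \right)}\right)^{2} = \left(-325 + 7^{3}\right)^{2} = \left(-325 + 343\right)^{2} = 18^{2} = 324$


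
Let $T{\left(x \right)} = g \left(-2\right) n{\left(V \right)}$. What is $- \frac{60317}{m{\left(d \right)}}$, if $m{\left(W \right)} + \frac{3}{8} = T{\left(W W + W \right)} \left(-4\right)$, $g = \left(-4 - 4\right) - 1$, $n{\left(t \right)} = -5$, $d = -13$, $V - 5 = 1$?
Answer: $- \frac{482536}{2877} \approx -167.72$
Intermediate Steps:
$V = 6$ ($V = 5 + 1 = 6$)
$g = -9$ ($g = -8 - 1 = -9$)
$T{\left(x \right)} = -90$ ($T{\left(x \right)} = \left(-9\right) \left(-2\right) \left(-5\right) = 18 \left(-5\right) = -90$)
$m{\left(W \right)} = \frac{2877}{8}$ ($m{\left(W \right)} = - \frac{3}{8} - -360 = - \frac{3}{8} + 360 = \frac{2877}{8}$)
$- \frac{60317}{m{\left(d \right)}} = - \frac{60317}{\frac{2877}{8}} = \left(-60317\right) \frac{8}{2877} = - \frac{482536}{2877}$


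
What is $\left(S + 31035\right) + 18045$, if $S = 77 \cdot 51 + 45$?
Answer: $53052$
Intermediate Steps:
$S = 3972$ ($S = 3927 + 45 = 3972$)
$\left(S + 31035\right) + 18045 = \left(3972 + 31035\right) + 18045 = 35007 + 18045 = 53052$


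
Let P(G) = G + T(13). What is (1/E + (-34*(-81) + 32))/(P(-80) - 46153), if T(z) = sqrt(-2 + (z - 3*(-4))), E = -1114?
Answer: -143488877499/2381164156324 - 3103603*sqrt(23)/2381164156324 ≈ -0.060266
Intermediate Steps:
T(z) = sqrt(10 + z) (T(z) = sqrt(-2 + (z + 12)) = sqrt(-2 + (12 + z)) = sqrt(10 + z))
P(G) = G + sqrt(23) (P(G) = G + sqrt(10 + 13) = G + sqrt(23))
(1/E + (-34*(-81) + 32))/(P(-80) - 46153) = (1/(-1114) + (-34*(-81) + 32))/((-80 + sqrt(23)) - 46153) = (-1/1114 + (2754 + 32))/(-46233 + sqrt(23)) = (-1/1114 + 2786)/(-46233 + sqrt(23)) = 3103603/(1114*(-46233 + sqrt(23)))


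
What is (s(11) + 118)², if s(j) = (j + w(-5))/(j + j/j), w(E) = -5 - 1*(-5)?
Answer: 2036329/144 ≈ 14141.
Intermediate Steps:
w(E) = 0 (w(E) = -5 + 5 = 0)
s(j) = j/(1 + j) (s(j) = (j + 0)/(j + j/j) = j/(j + 1) = j/(1 + j))
(s(11) + 118)² = (11/(1 + 11) + 118)² = (11/12 + 118)² = (1427/12)² = 2036329/144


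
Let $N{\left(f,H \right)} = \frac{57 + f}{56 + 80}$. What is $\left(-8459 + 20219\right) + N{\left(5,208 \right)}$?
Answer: $\frac{799711}{68} \approx 11760.0$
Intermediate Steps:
$N{\left(f,H \right)} = \frac{57}{136} + \frac{f}{136}$ ($N{\left(f,H \right)} = \frac{57 + f}{136} = \left(57 + f\right) \frac{1}{136} = \frac{57}{136} + \frac{f}{136}$)
$\left(-8459 + 20219\right) + N{\left(5,208 \right)} = \left(-8459 + 20219\right) + \left(\frac{57}{136} + \frac{1}{136} \cdot 5\right) = 11760 + \left(\frac{57}{136} + \frac{5}{136}\right) = 11760 + \frac{31}{68} = \frac{799711}{68}$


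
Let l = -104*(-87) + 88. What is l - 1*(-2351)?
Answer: 11487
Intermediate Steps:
l = 9136 (l = 9048 + 88 = 9136)
l - 1*(-2351) = 9136 - 1*(-2351) = 9136 + 2351 = 11487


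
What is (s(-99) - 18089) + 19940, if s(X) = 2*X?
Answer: 1653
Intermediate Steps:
(s(-99) - 18089) + 19940 = (2*(-99) - 18089) + 19940 = (-198 - 18089) + 19940 = -18287 + 19940 = 1653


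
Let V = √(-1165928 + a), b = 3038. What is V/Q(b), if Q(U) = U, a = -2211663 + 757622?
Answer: I*√2619969/3038 ≈ 0.53279*I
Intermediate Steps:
a = -1454041
V = I*√2619969 (V = √(-1165928 - 1454041) = √(-2619969) = I*√2619969 ≈ 1618.6*I)
V/Q(b) = (I*√2619969)/3038 = (I*√2619969)*(1/3038) = I*√2619969/3038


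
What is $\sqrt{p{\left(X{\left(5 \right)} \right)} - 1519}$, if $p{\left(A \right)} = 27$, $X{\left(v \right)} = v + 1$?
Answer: $2 i \sqrt{373} \approx 38.626 i$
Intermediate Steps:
$X{\left(v \right)} = 1 + v$
$\sqrt{p{\left(X{\left(5 \right)} \right)} - 1519} = \sqrt{27 - 1519} = \sqrt{-1492} = 2 i \sqrt{373}$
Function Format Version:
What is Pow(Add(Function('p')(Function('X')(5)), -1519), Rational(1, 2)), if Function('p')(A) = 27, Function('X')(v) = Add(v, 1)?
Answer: Mul(2, I, Pow(373, Rational(1, 2))) ≈ Mul(38.626, I)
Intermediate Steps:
Function('X')(v) = Add(1, v)
Pow(Add(Function('p')(Function('X')(5)), -1519), Rational(1, 2)) = Pow(Add(27, -1519), Rational(1, 2)) = Pow(-1492, Rational(1, 2)) = Mul(2, I, Pow(373, Rational(1, 2)))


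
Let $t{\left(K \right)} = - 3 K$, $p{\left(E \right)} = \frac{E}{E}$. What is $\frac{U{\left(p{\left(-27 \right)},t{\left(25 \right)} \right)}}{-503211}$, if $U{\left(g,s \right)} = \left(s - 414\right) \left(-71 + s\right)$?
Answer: $- \frac{23798}{167737} \approx -0.14188$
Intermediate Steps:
$p{\left(E \right)} = 1$
$U{\left(g,s \right)} = \left(-414 + s\right) \left(-71 + s\right)$
$\frac{U{\left(p{\left(-27 \right)},t{\left(25 \right)} \right)}}{-503211} = \frac{29394 + \left(\left(-3\right) 25\right)^{2} - 485 \left(\left(-3\right) 25\right)}{-503211} = \left(29394 + \left(-75\right)^{2} - -36375\right) \left(- \frac{1}{503211}\right) = \left(29394 + 5625 + 36375\right) \left(- \frac{1}{503211}\right) = 71394 \left(- \frac{1}{503211}\right) = - \frac{23798}{167737}$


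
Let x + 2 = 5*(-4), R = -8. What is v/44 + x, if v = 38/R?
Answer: -3891/176 ≈ -22.108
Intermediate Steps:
x = -22 (x = -2 + 5*(-4) = -2 - 20 = -22)
v = -19/4 (v = 38/(-8) = 38*(-⅛) = -19/4 ≈ -4.7500)
v/44 + x = -19/4/44 - 22 = (1/44)*(-19/4) - 22 = -19/176 - 22 = -3891/176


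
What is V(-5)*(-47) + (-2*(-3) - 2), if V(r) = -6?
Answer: 286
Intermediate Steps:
V(-5)*(-47) + (-2*(-3) - 2) = -6*(-47) + (-2*(-3) - 2) = 282 + (6 - 2) = 282 + 4 = 286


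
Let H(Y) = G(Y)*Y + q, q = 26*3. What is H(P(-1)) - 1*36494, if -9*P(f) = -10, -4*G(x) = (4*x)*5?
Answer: -2950196/81 ≈ -36422.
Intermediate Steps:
G(x) = -5*x (G(x) = -4*x*5/4 = -5*x)
P(f) = 10/9 (P(f) = -⅑*(-10) = 10/9)
q = 78
H(Y) = 78 - 5*Y² (H(Y) = (-5*Y)*Y + 78 = -5*Y² + 78 = 78 - 5*Y²)
H(P(-1)) - 1*36494 = (78 - 5*(10/9)²) - 1*36494 = (78 - 5*100/81) - 36494 = (78 - 500/81) - 36494 = 5818/81 - 36494 = -2950196/81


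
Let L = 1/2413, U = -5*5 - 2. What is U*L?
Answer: -27/2413 ≈ -0.011189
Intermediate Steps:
U = -27 (U = -25 - 2 = -27)
L = 1/2413 ≈ 0.00041442
U*L = -27*1/2413 = -27/2413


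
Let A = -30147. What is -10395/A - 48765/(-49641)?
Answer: 220681850/166280803 ≈ 1.3272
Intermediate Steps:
-10395/A - 48765/(-49641) = -10395/(-30147) - 48765/(-49641) = -10395*(-1/30147) - 48765*(-1/49641) = 3465/10049 + 16255/16547 = 220681850/166280803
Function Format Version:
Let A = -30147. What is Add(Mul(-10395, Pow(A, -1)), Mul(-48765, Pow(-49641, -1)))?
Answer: Rational(220681850, 166280803) ≈ 1.3272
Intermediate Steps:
Add(Mul(-10395, Pow(A, -1)), Mul(-48765, Pow(-49641, -1))) = Add(Mul(-10395, Pow(-30147, -1)), Mul(-48765, Pow(-49641, -1))) = Add(Mul(-10395, Rational(-1, 30147)), Mul(-48765, Rational(-1, 49641))) = Add(Rational(3465, 10049), Rational(16255, 16547)) = Rational(220681850, 166280803)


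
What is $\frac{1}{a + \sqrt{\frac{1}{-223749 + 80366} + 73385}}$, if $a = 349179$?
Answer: $\frac{50066332557}{17482101413759249} - \frac{\sqrt{1508699075758882}}{17482101413759249} \approx 2.8616 \cdot 10^{-6}$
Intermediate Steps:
$\frac{1}{a + \sqrt{\frac{1}{-223749 + 80366} + 73385}} = \frac{1}{349179 + \sqrt{\frac{1}{-223749 + 80366} + 73385}} = \frac{1}{349179 + \sqrt{\frac{1}{-143383} + 73385}} = \frac{1}{349179 + \sqrt{- \frac{1}{143383} + 73385}} = \frac{1}{349179 + \sqrt{\frac{10522161454}{143383}}} = \frac{1}{349179 + \frac{\sqrt{1508699075758882}}{143383}}$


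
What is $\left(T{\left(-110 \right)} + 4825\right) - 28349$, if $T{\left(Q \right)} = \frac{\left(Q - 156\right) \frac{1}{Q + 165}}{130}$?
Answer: $- \frac{84098433}{3575} \approx -23524.0$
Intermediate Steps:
$T{\left(Q \right)} = \frac{-156 + Q}{130 \left(165 + Q\right)}$ ($T{\left(Q \right)} = \frac{-156 + Q}{165 + Q} \frac{1}{130} = \frac{-156 + Q}{130 \left(165 + Q\right)}$)
$\left(T{\left(-110 \right)} + 4825\right) - 28349 = \left(\frac{-156 - 110}{130 \left(165 - 110\right)} + 4825\right) - 28349 = \left(\frac{1}{130} \cdot \frac{1}{55} \left(-266\right) + 4825\right) - 28349 = \left(- \frac{133}{3575} + 4825\right) - 28349 = \frac{17249242}{3575} - 28349 = - \frac{84098433}{3575}$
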